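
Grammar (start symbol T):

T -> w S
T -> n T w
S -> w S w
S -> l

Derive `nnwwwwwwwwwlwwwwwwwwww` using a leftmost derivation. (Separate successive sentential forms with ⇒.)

T ⇒ nTw   [T -> n T w]
nTw ⇒ nnTww   [T -> n T w]
nnTww ⇒ nnwSww   [T -> w S]
nnwSww ⇒ nnwwSwww   [S -> w S w]
nnwwSwww ⇒ nnwwwSwwww   [S -> w S w]
nnwwwSwwww ⇒ nnwwwwSwwwww   [S -> w S w]
nnwwwwSwwwww ⇒ nnwwwwwSwwwwww   [S -> w S w]
nnwwwwwSwwwwww ⇒ nnwwwwwwSwwwwwww   [S -> w S w]
nnwwwwwwSwwwwwww ⇒ nnwwwwwwwSwwwwwwww   [S -> w S w]
nnwwwwwwwSwwwwwwww ⇒ nnwwwwwwwwSwwwwwwwww   [S -> w S w]
nnwwwwwwwwSwwwwwwwww ⇒ nnwwwwwwwwwSwwwwwwwwww   [S -> w S w]
nnwwwwwwwwwSwwwwwwwwww ⇒ nnwwwwwwwwwlwwwwwwwwww   [S -> l]

T⇒nTw⇒nnTww⇒nnwSww⇒nnwwSwww⇒nnwwwSwwww⇒nnwwwwSwwwww⇒nnwwwwwSwwwwww⇒nnwwwwwwSwwwwwww⇒nnwwwwwwwSwwwwwwww⇒nnwwwwwwwwSwwwwwwwww⇒nnwwwwwwwwwSwwwwwwwwww⇒nnwwwwwwwwwlwwwwwwwwww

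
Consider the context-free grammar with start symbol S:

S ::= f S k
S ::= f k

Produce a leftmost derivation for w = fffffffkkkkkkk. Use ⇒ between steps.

S⇒fSk⇒ffSkk⇒fffSkkk⇒ffffSkkkk⇒fffffSkkkkk⇒ffffffSkkkkkk⇒fffffffkkkkkkk

S ⇒ fSk   [S ::= f S k]
fSk ⇒ ffSkk   [S ::= f S k]
ffSkk ⇒ fffSkkk   [S ::= f S k]
fffSkkk ⇒ ffffSkkkk   [S ::= f S k]
ffffSkkkk ⇒ fffffSkkkkk   [S ::= f S k]
fffffSkkkkk ⇒ ffffffSkkkkkk   [S ::= f S k]
ffffffSkkkkkk ⇒ fffffffkkkkkkk   [S ::= f k]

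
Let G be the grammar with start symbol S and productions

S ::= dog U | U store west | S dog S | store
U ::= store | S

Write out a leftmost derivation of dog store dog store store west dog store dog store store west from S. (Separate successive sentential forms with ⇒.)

S ⇒ U store west ⇒ S store west ⇒ S dog S store west ⇒ dog U dog S store west ⇒ dog S dog S store west ⇒ dog S dog S dog S store west ⇒ dog S dog S dog S dog S store west ⇒ dog store dog S dog S dog S store west ⇒ dog store dog U store west dog S dog S store west ⇒ dog store dog store store west dog S dog S store west ⇒ dog store dog store store west dog store dog S store west ⇒ dog store dog store store west dog store dog store store west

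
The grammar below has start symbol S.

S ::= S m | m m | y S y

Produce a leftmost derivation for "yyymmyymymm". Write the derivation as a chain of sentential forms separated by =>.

S=>Sm=>Smm=>ySymm=>ySmymm=>yySymymm=>yyySyymymm=>yyymmyymymm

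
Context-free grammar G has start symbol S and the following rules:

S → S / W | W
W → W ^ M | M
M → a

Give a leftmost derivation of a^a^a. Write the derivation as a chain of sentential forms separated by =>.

S => W => W^M => W^M^M => M^M^M => a^M^M => a^a^M => a^a^a

S => W   [S → W]
W => W^M   [W → W ^ M]
W^M => W^M^M   [W → W ^ M]
W^M^M => M^M^M   [W → M]
M^M^M => a^M^M   [M → a]
a^M^M => a^a^M   [M → a]
a^a^M => a^a^a   [M → a]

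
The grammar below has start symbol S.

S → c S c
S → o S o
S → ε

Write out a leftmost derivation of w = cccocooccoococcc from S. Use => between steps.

S => cSc   [S → c S c]
cSc => ccScc   [S → c S c]
ccScc => cccSccc   [S → c S c]
cccSccc => cccoSoccc   [S → o S o]
cccoSoccc => cccocScoccc   [S → c S c]
cccocScoccc => cccocoSococcc   [S → o S o]
cccocoSococcc => cccocooSoococcc   [S → o S o]
cccocooSoococcc => cccocoocScoococcc   [S → c S c]
cccocoocScoococcc => cccocooccoococcc   [S → ε]

S => cSc => ccScc => cccSccc => cccoSoccc => cccocScoccc => cccocoSococcc => cccocooSoococcc => cccocoocScoococcc => cccocooccoococcc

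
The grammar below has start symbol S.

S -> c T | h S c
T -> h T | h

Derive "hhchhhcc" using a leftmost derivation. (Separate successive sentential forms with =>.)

S => hSc   [S -> h S c]
hSc => hhScc   [S -> h S c]
hhScc => hhcTcc   [S -> c T]
hhcTcc => hhchTcc   [T -> h T]
hhchTcc => hhchhTcc   [T -> h T]
hhchhTcc => hhchhhcc   [T -> h]

S=>hSc=>hhScc=>hhcTcc=>hhchTcc=>hhchhTcc=>hhchhhcc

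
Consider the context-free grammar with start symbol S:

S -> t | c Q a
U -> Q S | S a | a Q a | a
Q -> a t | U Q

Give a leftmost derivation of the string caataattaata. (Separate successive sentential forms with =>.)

S => cQa   [S -> c Q a]
cQa => cUQa   [Q -> U Q]
cUQa => cQSQa   [U -> Q S]
cQSQa => cUQSQa   [Q -> U Q]
cUQSQa => caQaQSQa   [U -> a Q a]
caQaQSQa => caataQSQa   [Q -> a t]
caataQSQa => caataatSQa   [Q -> a t]
caataatSQa => caataattQa   [S -> t]
caataattQa => caataattUQa   [Q -> U Q]
caataattUQa => caataattaQa   [U -> a]
caataattaQa => caataattaata   [Q -> a t]

S => cQa => cUQa => cQSQa => cUQSQa => caQaQSQa => caataQSQa => caataatSQa => caataattQa => caataattUQa => caataattaQa => caataattaata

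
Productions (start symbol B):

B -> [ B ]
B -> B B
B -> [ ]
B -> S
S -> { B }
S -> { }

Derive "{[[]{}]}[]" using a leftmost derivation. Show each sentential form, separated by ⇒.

B ⇒ BB   [B -> B B]
BB ⇒ SB   [B -> S]
SB ⇒ {B}B   [S -> { B }]
{B}B ⇒ {[B]}B   [B -> [ B ]]
{[B]}B ⇒ {[BB]}B   [B -> B B]
{[BB]}B ⇒ {[[]B]}B   [B -> [ ]]
{[[]B]}B ⇒ {[[]S]}B   [B -> S]
{[[]S]}B ⇒ {[[]{}]}B   [S -> { }]
{[[]{}]}B ⇒ {[[]{}]}[]   [B -> [ ]]

B⇒BB⇒SB⇒{B}B⇒{[B]}B⇒{[BB]}B⇒{[[]B]}B⇒{[[]S]}B⇒{[[]{}]}B⇒{[[]{}]}[]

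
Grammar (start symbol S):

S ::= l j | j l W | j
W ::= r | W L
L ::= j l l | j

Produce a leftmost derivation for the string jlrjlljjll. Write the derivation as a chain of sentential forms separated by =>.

S => jlW => jlWL => jlWLL => jlWLLL => jlrLLL => jlrjllLL => jlrjlljL => jlrjlljjll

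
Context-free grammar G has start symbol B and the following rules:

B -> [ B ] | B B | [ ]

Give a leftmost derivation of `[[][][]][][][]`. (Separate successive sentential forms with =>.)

B=>BB=>BBB=>BBBB=>[B]BBB=>[BB]BBB=>[BBB]BBB=>[[]BB]BBB=>[[][]B]BBB=>[[][][]]BBB=>[[][][]][]BB=>[[][][]][][]B=>[[][][]][][][]

B => BB   [B -> B B]
BB => BBB   [B -> B B]
BBB => BBBB   [B -> B B]
BBBB => [B]BBB   [B -> [ B ]]
[B]BBB => [BB]BBB   [B -> B B]
[BB]BBB => [BBB]BBB   [B -> B B]
[BBB]BBB => [[]BB]BBB   [B -> [ ]]
[[]BB]BBB => [[][]B]BBB   [B -> [ ]]
[[][]B]BBB => [[][][]]BBB   [B -> [ ]]
[[][][]]BBB => [[][][]][]BB   [B -> [ ]]
[[][][]][]BB => [[][][]][][]B   [B -> [ ]]
[[][][]][][]B => [[][][]][][][]   [B -> [ ]]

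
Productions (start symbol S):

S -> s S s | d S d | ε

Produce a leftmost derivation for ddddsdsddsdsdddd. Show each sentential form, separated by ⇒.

S⇒dSd⇒ddSdd⇒dddSddd⇒ddddSdddd⇒ddddsSsdddd⇒ddddsdSdsdddd⇒ddddsdsSsdsdddd⇒ddddsdsdSdsdsdddd⇒ddddsdsddsdsdddd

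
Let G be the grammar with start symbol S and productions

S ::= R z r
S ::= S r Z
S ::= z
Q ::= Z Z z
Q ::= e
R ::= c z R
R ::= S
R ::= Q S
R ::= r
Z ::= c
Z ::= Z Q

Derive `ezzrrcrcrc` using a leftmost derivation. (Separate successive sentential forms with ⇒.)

S ⇒ SrZ ⇒ SrZrZ ⇒ SrZrZrZ ⇒ RzrrZrZrZ ⇒ QSzrrZrZrZ ⇒ eSzrrZrZrZ ⇒ ezzrrZrZrZ ⇒ ezzrrcrZrZ ⇒ ezzrrcrcrZ ⇒ ezzrrcrcrc

S ⇒ SrZ   [S ::= S r Z]
SrZ ⇒ SrZrZ   [S ::= S r Z]
SrZrZ ⇒ SrZrZrZ   [S ::= S r Z]
SrZrZrZ ⇒ RzrrZrZrZ   [S ::= R z r]
RzrrZrZrZ ⇒ QSzrrZrZrZ   [R ::= Q S]
QSzrrZrZrZ ⇒ eSzrrZrZrZ   [Q ::= e]
eSzrrZrZrZ ⇒ ezzrrZrZrZ   [S ::= z]
ezzrrZrZrZ ⇒ ezzrrcrZrZ   [Z ::= c]
ezzrrcrZrZ ⇒ ezzrrcrcrZ   [Z ::= c]
ezzrrcrcrZ ⇒ ezzrrcrcrc   [Z ::= c]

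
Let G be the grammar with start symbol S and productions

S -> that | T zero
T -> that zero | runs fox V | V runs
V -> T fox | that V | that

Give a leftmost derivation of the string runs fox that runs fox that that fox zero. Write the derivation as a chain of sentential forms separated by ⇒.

S ⇒ T zero   [S -> T zero]
T zero ⇒ runs fox V zero   [T -> runs fox V]
runs fox V zero ⇒ runs fox that V zero   [V -> that V]
runs fox that V zero ⇒ runs fox that T fox zero   [V -> T fox]
runs fox that T fox zero ⇒ runs fox that runs fox V fox zero   [T -> runs fox V]
runs fox that runs fox V fox zero ⇒ runs fox that runs fox that V fox zero   [V -> that V]
runs fox that runs fox that V fox zero ⇒ runs fox that runs fox that that fox zero   [V -> that]

S ⇒ T zero ⇒ runs fox V zero ⇒ runs fox that V zero ⇒ runs fox that T fox zero ⇒ runs fox that runs fox V fox zero ⇒ runs fox that runs fox that V fox zero ⇒ runs fox that runs fox that that fox zero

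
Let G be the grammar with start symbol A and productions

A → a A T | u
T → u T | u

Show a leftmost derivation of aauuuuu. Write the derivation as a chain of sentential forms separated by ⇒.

A ⇒ aAT ⇒ aaATT ⇒ aauTT ⇒ aauuT ⇒ aauuuT ⇒ aauuuuT ⇒ aauuuuu

A ⇒ aAT   [A → a A T]
aAT ⇒ aaATT   [A → a A T]
aaATT ⇒ aauTT   [A → u]
aauTT ⇒ aauuT   [T → u]
aauuT ⇒ aauuuT   [T → u T]
aauuuT ⇒ aauuuuT   [T → u T]
aauuuuT ⇒ aauuuuu   [T → u]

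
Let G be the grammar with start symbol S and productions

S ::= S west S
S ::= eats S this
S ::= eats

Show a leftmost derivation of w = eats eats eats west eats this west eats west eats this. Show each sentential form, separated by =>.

S => eats S this   [S ::= eats S this]
eats S this => eats S west S this   [S ::= S west S]
eats S west S this => eats S west S west S this   [S ::= S west S]
eats S west S west S this => eats eats S this west S west S this   [S ::= eats S this]
eats eats S this west S west S this => eats eats S west S this west S west S this   [S ::= S west S]
eats eats S west S this west S west S this => eats eats eats west S this west S west S this   [S ::= eats]
eats eats eats west S this west S west S this => eats eats eats west eats this west S west S this   [S ::= eats]
eats eats eats west eats this west S west S this => eats eats eats west eats this west eats west S this   [S ::= eats]
eats eats eats west eats this west eats west S this => eats eats eats west eats this west eats west eats this   [S ::= eats]

S => eats S this => eats S west S this => eats S west S west S this => eats eats S this west S west S this => eats eats S west S this west S west S this => eats eats eats west S this west S west S this => eats eats eats west eats this west S west S this => eats eats eats west eats this west eats west S this => eats eats eats west eats this west eats west eats this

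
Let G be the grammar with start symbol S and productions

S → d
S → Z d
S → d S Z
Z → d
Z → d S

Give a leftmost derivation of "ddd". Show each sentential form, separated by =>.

S=>Zd=>dSd=>ddd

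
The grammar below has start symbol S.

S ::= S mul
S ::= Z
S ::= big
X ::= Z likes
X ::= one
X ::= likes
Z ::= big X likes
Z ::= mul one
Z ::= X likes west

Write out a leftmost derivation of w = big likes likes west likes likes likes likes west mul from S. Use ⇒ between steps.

S ⇒ S mul ⇒ Z mul ⇒ X likes west mul ⇒ Z likes likes west mul ⇒ big X likes likes likes west mul ⇒ big Z likes likes likes likes west mul ⇒ big X likes west likes likes likes likes west mul ⇒ big likes likes west likes likes likes likes west mul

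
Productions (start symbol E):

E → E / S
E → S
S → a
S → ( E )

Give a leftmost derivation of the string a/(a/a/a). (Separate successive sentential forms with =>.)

E => E/S   [E → E / S]
E/S => S/S   [E → S]
S/S => a/S   [S → a]
a/S => a/(E)   [S → ( E )]
a/(E) => a/(E/S)   [E → E / S]
a/(E/S) => a/(E/S/S)   [E → E / S]
a/(E/S/S) => a/(S/S/S)   [E → S]
a/(S/S/S) => a/(a/S/S)   [S → a]
a/(a/S/S) => a/(a/a/S)   [S → a]
a/(a/a/S) => a/(a/a/a)   [S → a]

E => E/S => S/S => a/S => a/(E) => a/(E/S) => a/(E/S/S) => a/(S/S/S) => a/(a/S/S) => a/(a/a/S) => a/(a/a/a)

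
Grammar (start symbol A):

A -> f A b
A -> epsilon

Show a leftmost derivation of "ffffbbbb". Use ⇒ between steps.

A⇒fAb⇒ffAbb⇒fffAbbb⇒ffffAbbbb⇒ffffbbbb

A ⇒ fAb   [A -> f A b]
fAb ⇒ ffAbb   [A -> f A b]
ffAbb ⇒ fffAbbb   [A -> f A b]
fffAbbb ⇒ ffffAbbbb   [A -> f A b]
ffffAbbbb ⇒ ffffbbbb   [A -> epsilon]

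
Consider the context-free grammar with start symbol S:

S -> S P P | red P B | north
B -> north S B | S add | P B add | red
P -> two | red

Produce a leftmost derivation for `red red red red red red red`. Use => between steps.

S => S P P => S P P P P => red P B P P P P => red red B P P P P => red red red P P P P => red red red red P P P => red red red red red P P => red red red red red red P => red red red red red red red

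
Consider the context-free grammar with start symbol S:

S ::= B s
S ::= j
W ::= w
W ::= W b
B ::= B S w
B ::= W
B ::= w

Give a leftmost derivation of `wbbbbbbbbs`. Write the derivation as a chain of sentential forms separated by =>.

S => Bs => Ws => Wbs => Wbbs => Wbbbs => Wbbbbs => Wbbbbbs => Wbbbbbbs => Wbbbbbbbs => Wbbbbbbbbs => wbbbbbbbbs

S => Bs   [S ::= B s]
Bs => Ws   [B ::= W]
Ws => Wbs   [W ::= W b]
Wbs => Wbbs   [W ::= W b]
Wbbs => Wbbbs   [W ::= W b]
Wbbbs => Wbbbbs   [W ::= W b]
Wbbbbs => Wbbbbbs   [W ::= W b]
Wbbbbbs => Wbbbbbbs   [W ::= W b]
Wbbbbbbs => Wbbbbbbbs   [W ::= W b]
Wbbbbbbbs => Wbbbbbbbbs   [W ::= W b]
Wbbbbbbbbs => wbbbbbbbbs   [W ::= w]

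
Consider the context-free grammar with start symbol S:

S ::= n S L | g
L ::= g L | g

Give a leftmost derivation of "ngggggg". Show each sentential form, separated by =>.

S => nSL => ngL => nggL => ngggL => nggggL => ngggggL => ngggggg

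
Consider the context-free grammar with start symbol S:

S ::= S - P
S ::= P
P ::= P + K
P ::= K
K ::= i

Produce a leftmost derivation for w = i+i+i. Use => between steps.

S=>P=>P+K=>P+K+K=>K+K+K=>i+K+K=>i+i+K=>i+i+i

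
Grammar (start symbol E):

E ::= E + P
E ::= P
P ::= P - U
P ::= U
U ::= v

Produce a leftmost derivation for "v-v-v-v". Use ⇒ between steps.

E ⇒ P ⇒ P-U ⇒ P-U-U ⇒ P-U-U-U ⇒ U-U-U-U ⇒ v-U-U-U ⇒ v-v-U-U ⇒ v-v-v-U ⇒ v-v-v-v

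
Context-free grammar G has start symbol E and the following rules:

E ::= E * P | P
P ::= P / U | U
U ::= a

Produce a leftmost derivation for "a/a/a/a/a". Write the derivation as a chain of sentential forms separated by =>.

E => P => P/U => P/U/U => P/U/U/U => P/U/U/U/U => U/U/U/U/U => a/U/U/U/U => a/a/U/U/U => a/a/a/U/U => a/a/a/a/U => a/a/a/a/a

E => P   [E ::= P]
P => P/U   [P ::= P / U]
P/U => P/U/U   [P ::= P / U]
P/U/U => P/U/U/U   [P ::= P / U]
P/U/U/U => P/U/U/U/U   [P ::= P / U]
P/U/U/U/U => U/U/U/U/U   [P ::= U]
U/U/U/U/U => a/U/U/U/U   [U ::= a]
a/U/U/U/U => a/a/U/U/U   [U ::= a]
a/a/U/U/U => a/a/a/U/U   [U ::= a]
a/a/a/U/U => a/a/a/a/U   [U ::= a]
a/a/a/a/U => a/a/a/a/a   [U ::= a]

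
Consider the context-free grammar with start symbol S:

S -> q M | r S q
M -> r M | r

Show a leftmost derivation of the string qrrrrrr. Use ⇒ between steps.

S ⇒ qM ⇒ qrM ⇒ qrrM ⇒ qrrrM ⇒ qrrrrM ⇒ qrrrrrM ⇒ qrrrrrr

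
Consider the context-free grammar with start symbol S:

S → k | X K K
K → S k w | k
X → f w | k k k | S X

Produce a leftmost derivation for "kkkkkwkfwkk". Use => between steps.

S => XKK => SXKK => XKKXKK => kkkKKXKK => kkkSkwKXKK => kkkkkwKXKK => kkkkkwkXKK => kkkkkwkfwKK => kkkkkwkfwkK => kkkkkwkfwkk

S => XKK   [S → X K K]
XKK => SXKK   [X → S X]
SXKK => XKKXKK   [S → X K K]
XKKXKK => kkkKKXKK   [X → k k k]
kkkKKXKK => kkkSkwKXKK   [K → S k w]
kkkSkwKXKK => kkkkkwKXKK   [S → k]
kkkkkwKXKK => kkkkkwkXKK   [K → k]
kkkkkwkXKK => kkkkkwkfwKK   [X → f w]
kkkkkwkfwKK => kkkkkwkfwkK   [K → k]
kkkkkwkfwkK => kkkkkwkfwkk   [K → k]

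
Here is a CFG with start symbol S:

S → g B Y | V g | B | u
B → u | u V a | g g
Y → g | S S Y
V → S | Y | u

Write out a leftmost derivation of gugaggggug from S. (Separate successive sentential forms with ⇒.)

S ⇒ gBY ⇒ guVaY ⇒ guYaY ⇒ gugaY ⇒ gugaSSY ⇒ gugagBYSY ⇒ gugagggYSY ⇒ gugaggggSY ⇒ gugagggguY ⇒ gugaggggug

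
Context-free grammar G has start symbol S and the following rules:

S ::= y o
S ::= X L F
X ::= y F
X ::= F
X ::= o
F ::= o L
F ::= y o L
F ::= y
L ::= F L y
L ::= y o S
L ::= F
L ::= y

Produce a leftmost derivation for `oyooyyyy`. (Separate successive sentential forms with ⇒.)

S ⇒ XLF ⇒ oLF ⇒ oFF ⇒ oyoLF ⇒ oyoFLyF ⇒ oyooLLyF ⇒ oyooyLyF ⇒ oyooyFyF ⇒ oyooyyyF ⇒ oyooyyyy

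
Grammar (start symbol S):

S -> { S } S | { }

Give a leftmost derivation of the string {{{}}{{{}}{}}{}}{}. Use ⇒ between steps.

S ⇒ {S}S ⇒ {{S}S}S ⇒ {{{}}S}S ⇒ {{{}}{S}S}S ⇒ {{{}}{{S}S}S}S ⇒ {{{}}{{{}}S}S}S ⇒ {{{}}{{{}}{}}S}S ⇒ {{{}}{{{}}{}}{}}S ⇒ {{{}}{{{}}{}}{}}{}

S ⇒ {S}S   [S -> { S } S]
{S}S ⇒ {{S}S}S   [S -> { S } S]
{{S}S}S ⇒ {{{}}S}S   [S -> { }]
{{{}}S}S ⇒ {{{}}{S}S}S   [S -> { S } S]
{{{}}{S}S}S ⇒ {{{}}{{S}S}S}S   [S -> { S } S]
{{{}}{{S}S}S}S ⇒ {{{}}{{{}}S}S}S   [S -> { }]
{{{}}{{{}}S}S}S ⇒ {{{}}{{{}}{}}S}S   [S -> { }]
{{{}}{{{}}{}}S}S ⇒ {{{}}{{{}}{}}{}}S   [S -> { }]
{{{}}{{{}}{}}{}}S ⇒ {{{}}{{{}}{}}{}}{}   [S -> { }]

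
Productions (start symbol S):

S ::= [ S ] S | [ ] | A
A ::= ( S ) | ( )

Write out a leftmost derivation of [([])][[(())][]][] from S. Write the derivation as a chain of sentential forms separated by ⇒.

S ⇒ [S]S   [S ::= [ S ] S]
[S]S ⇒ [A]S   [S ::= A]
[A]S ⇒ [(S)]S   [A ::= ( S )]
[(S)]S ⇒ [([])]S   [S ::= [ ]]
[([])]S ⇒ [([])][S]S   [S ::= [ S ] S]
[([])][S]S ⇒ [([])][[S]S]S   [S ::= [ S ] S]
[([])][[S]S]S ⇒ [([])][[A]S]S   [S ::= A]
[([])][[A]S]S ⇒ [([])][[(S)]S]S   [A ::= ( S )]
[([])][[(S)]S]S ⇒ [([])][[(A)]S]S   [S ::= A]
[([])][[(A)]S]S ⇒ [([])][[(())]S]S   [A ::= ( )]
[([])][[(())]S]S ⇒ [([])][[(())][]]S   [S ::= [ ]]
[([])][[(())][]]S ⇒ [([])][[(())][]][]   [S ::= [ ]]

S ⇒ [S]S ⇒ [A]S ⇒ [(S)]S ⇒ [([])]S ⇒ [([])][S]S ⇒ [([])][[S]S]S ⇒ [([])][[A]S]S ⇒ [([])][[(S)]S]S ⇒ [([])][[(A)]S]S ⇒ [([])][[(())]S]S ⇒ [([])][[(())][]]S ⇒ [([])][[(())][]][]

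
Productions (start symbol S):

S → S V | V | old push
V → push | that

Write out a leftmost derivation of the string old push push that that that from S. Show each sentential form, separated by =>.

S => S V => S V V => S V V V => S V V V V => old push V V V V => old push push V V V => old push push that V V => old push push that that V => old push push that that that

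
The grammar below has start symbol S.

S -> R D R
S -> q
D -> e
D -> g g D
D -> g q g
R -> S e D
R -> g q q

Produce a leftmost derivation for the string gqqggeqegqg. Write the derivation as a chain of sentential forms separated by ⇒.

S ⇒ RDR ⇒ gqqDR ⇒ gqqggDR ⇒ gqqggeR ⇒ gqqggeSeD ⇒ gqqggeqeD ⇒ gqqggeqegqg

S ⇒ RDR   [S -> R D R]
RDR ⇒ gqqDR   [R -> g q q]
gqqDR ⇒ gqqggDR   [D -> g g D]
gqqggDR ⇒ gqqggeR   [D -> e]
gqqggeR ⇒ gqqggeSeD   [R -> S e D]
gqqggeSeD ⇒ gqqggeqeD   [S -> q]
gqqggeqeD ⇒ gqqggeqegqg   [D -> g q g]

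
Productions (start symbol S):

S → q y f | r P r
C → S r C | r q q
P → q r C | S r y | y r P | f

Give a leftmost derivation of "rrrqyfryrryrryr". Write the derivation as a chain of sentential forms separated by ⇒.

S⇒rPr⇒rSryr⇒rrPrryr⇒rrSryrryr⇒rrrPrryrryr⇒rrrSryrryrryr⇒rrrqyfryrryrryr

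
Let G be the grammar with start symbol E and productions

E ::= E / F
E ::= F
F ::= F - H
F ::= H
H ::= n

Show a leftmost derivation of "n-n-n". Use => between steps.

E => F => F-H => F-H-H => H-H-H => n-H-H => n-n-H => n-n-n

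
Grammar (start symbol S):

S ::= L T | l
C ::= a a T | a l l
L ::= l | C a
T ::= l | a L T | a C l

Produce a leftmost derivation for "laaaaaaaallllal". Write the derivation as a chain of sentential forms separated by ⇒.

S ⇒ LT   [S ::= L T]
LT ⇒ lT   [L ::= l]
lT ⇒ laLT   [T ::= a L T]
laLT ⇒ laCaT   [L ::= C a]
laCaT ⇒ laaaTaT   [C ::= a a T]
laaaTaT ⇒ laaaaClaT   [T ::= a C l]
laaaaClaT ⇒ laaaaaaTlaT   [C ::= a a T]
laaaaaaTlaT ⇒ laaaaaaaCllaT   [T ::= a C l]
laaaaaaaCllaT ⇒ laaaaaaaallllaT   [C ::= a l l]
laaaaaaaallllaT ⇒ laaaaaaaallllal   [T ::= l]

S⇒LT⇒lT⇒laLT⇒laCaT⇒laaaTaT⇒laaaaClaT⇒laaaaaaTlaT⇒laaaaaaaCllaT⇒laaaaaaaallllaT⇒laaaaaaaallllal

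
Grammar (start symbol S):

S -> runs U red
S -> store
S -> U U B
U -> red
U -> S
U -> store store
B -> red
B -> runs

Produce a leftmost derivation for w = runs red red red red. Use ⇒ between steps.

S ⇒ U U B ⇒ S U B ⇒ runs U red U B ⇒ runs red red U B ⇒ runs red red red B ⇒ runs red red red red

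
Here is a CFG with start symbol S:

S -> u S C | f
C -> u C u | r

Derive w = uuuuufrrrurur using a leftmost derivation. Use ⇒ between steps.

S ⇒ uSC ⇒ uuSCC ⇒ uuuSCCC ⇒ uuuuSCCCC ⇒ uuuuuSCCCCC ⇒ uuuuufCCCCC ⇒ uuuuufrCCCC ⇒ uuuuufrrCCC ⇒ uuuuufrrrCC ⇒ uuuuufrrruCuC ⇒ uuuuufrrruruC ⇒ uuuuufrrrurur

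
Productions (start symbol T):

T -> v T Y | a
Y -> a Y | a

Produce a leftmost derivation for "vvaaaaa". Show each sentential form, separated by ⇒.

T ⇒ vTY ⇒ vvTYY ⇒ vvaYY ⇒ vvaaYY ⇒ vvaaaYY ⇒ vvaaaaY ⇒ vvaaaaa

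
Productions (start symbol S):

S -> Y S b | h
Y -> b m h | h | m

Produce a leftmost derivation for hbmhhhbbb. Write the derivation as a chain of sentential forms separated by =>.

S => YSb => hSb => hYSbb => hbmhSbb => hbmhYSbbb => hbmhhSbbb => hbmhhhbbb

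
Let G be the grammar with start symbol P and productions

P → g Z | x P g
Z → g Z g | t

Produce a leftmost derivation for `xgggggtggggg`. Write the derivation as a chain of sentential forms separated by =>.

P => xPg   [P → x P g]
xPg => xgZg   [P → g Z]
xgZg => xggZgg   [Z → g Z g]
xggZgg => xgggZggg   [Z → g Z g]
xgggZggg => xggggZgggg   [Z → g Z g]
xggggZgggg => xgggggZggggg   [Z → g Z g]
xgggggZggggg => xgggggtggggg   [Z → t]

P => xPg => xgZg => xggZgg => xgggZggg => xggggZgggg => xgggggZggggg => xgggggtggggg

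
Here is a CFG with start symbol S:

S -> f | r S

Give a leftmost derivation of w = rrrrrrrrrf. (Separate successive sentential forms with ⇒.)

S ⇒ rS   [S -> r S]
rS ⇒ rrS   [S -> r S]
rrS ⇒ rrrS   [S -> r S]
rrrS ⇒ rrrrS   [S -> r S]
rrrrS ⇒ rrrrrS   [S -> r S]
rrrrrS ⇒ rrrrrrS   [S -> r S]
rrrrrrS ⇒ rrrrrrrS   [S -> r S]
rrrrrrrS ⇒ rrrrrrrrS   [S -> r S]
rrrrrrrrS ⇒ rrrrrrrrrS   [S -> r S]
rrrrrrrrrS ⇒ rrrrrrrrrf   [S -> f]

S ⇒ rS ⇒ rrS ⇒ rrrS ⇒ rrrrS ⇒ rrrrrS ⇒ rrrrrrS ⇒ rrrrrrrS ⇒ rrrrrrrrS ⇒ rrrrrrrrrS ⇒ rrrrrrrrrf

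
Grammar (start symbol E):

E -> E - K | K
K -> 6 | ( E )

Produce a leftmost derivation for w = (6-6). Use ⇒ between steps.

E ⇒ K ⇒ (E) ⇒ (E-K) ⇒ (K-K) ⇒ (6-K) ⇒ (6-6)

E ⇒ K   [E -> K]
K ⇒ (E)   [K -> ( E )]
(E) ⇒ (E-K)   [E -> E - K]
(E-K) ⇒ (K-K)   [E -> K]
(K-K) ⇒ (6-K)   [K -> 6]
(6-K) ⇒ (6-6)   [K -> 6]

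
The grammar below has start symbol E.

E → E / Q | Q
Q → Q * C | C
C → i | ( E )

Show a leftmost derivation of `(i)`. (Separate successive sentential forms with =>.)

E => Q => C => (E) => (Q) => (C) => (i)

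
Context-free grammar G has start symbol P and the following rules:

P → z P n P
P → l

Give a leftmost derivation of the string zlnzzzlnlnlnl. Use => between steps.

P => zPnP   [P → z P n P]
zPnP => zlnP   [P → l]
zlnP => zlnzPnP   [P → z P n P]
zlnzPnP => zlnzzPnPnP   [P → z P n P]
zlnzzPnPnP => zlnzzzPnPnPnP   [P → z P n P]
zlnzzzPnPnPnP => zlnzzzlnPnPnP   [P → l]
zlnzzzlnPnPnP => zlnzzzlnlnPnP   [P → l]
zlnzzzlnlnPnP => zlnzzzlnlnlnP   [P → l]
zlnzzzlnlnlnP => zlnzzzlnlnlnl   [P → l]

P => zPnP => zlnP => zlnzPnP => zlnzzPnPnP => zlnzzzPnPnPnP => zlnzzzlnPnPnP => zlnzzzlnlnPnP => zlnzzzlnlnlnP => zlnzzzlnlnlnl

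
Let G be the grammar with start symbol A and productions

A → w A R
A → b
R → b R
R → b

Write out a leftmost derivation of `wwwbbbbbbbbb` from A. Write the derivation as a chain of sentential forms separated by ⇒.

A ⇒ wAR ⇒ wwARR ⇒ wwwARRR ⇒ wwwbRRR ⇒ wwwbbRRR ⇒ wwwbbbRRR ⇒ wwwbbbbRR ⇒ wwwbbbbbRR ⇒ wwwbbbbbbR ⇒ wwwbbbbbbbR ⇒ wwwbbbbbbbbR ⇒ wwwbbbbbbbbb

A ⇒ wAR   [A → w A R]
wAR ⇒ wwARR   [A → w A R]
wwARR ⇒ wwwARRR   [A → w A R]
wwwARRR ⇒ wwwbRRR   [A → b]
wwwbRRR ⇒ wwwbbRRR   [R → b R]
wwwbbRRR ⇒ wwwbbbRRR   [R → b R]
wwwbbbRRR ⇒ wwwbbbbRR   [R → b]
wwwbbbbRR ⇒ wwwbbbbbRR   [R → b R]
wwwbbbbbRR ⇒ wwwbbbbbbR   [R → b]
wwwbbbbbbR ⇒ wwwbbbbbbbR   [R → b R]
wwwbbbbbbbR ⇒ wwwbbbbbbbbR   [R → b R]
wwwbbbbbbbbR ⇒ wwwbbbbbbbbb   [R → b]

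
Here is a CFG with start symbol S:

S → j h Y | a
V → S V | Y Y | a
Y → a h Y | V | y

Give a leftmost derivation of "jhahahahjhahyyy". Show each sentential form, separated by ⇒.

S ⇒ jhY ⇒ jhahY ⇒ jhahahY ⇒ jhahahahY ⇒ jhahahahV ⇒ jhahahahSV ⇒ jhahahahjhYV ⇒ jhahahahjhahYV ⇒ jhahahahjhahyV ⇒ jhahahahjhahyYY ⇒ jhahahahjhahyyY ⇒ jhahahahjhahyyy

S ⇒ jhY   [S → j h Y]
jhY ⇒ jhahY   [Y → a h Y]
jhahY ⇒ jhahahY   [Y → a h Y]
jhahahY ⇒ jhahahahY   [Y → a h Y]
jhahahahY ⇒ jhahahahV   [Y → V]
jhahahahV ⇒ jhahahahSV   [V → S V]
jhahahahSV ⇒ jhahahahjhYV   [S → j h Y]
jhahahahjhYV ⇒ jhahahahjhahYV   [Y → a h Y]
jhahahahjhahYV ⇒ jhahahahjhahyV   [Y → y]
jhahahahjhahyV ⇒ jhahahahjhahyYY   [V → Y Y]
jhahahahjhahyYY ⇒ jhahahahjhahyyY   [Y → y]
jhahahahjhahyyY ⇒ jhahahahjhahyyy   [Y → y]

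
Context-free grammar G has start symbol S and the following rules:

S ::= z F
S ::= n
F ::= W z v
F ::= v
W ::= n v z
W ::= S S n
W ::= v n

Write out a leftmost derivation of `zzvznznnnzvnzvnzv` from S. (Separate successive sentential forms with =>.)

S => zF => zWzv => zSSnzv => zzFSnzv => zzvSnzv => zzvzFnzv => zzvzWzvnzv => zzvzSSnzvnzv => zzvznSnzvnzv => zzvznzFnzvnzv => zzvznzWzvnzvnzv => zzvznzSSnzvnzvnzv => zzvznznSnzvnzvnzv => zzvznznnnzvnzvnzv

S => zF   [S ::= z F]
zF => zWzv   [F ::= W z v]
zWzv => zSSnzv   [W ::= S S n]
zSSnzv => zzFSnzv   [S ::= z F]
zzFSnzv => zzvSnzv   [F ::= v]
zzvSnzv => zzvzFnzv   [S ::= z F]
zzvzFnzv => zzvzWzvnzv   [F ::= W z v]
zzvzWzvnzv => zzvzSSnzvnzv   [W ::= S S n]
zzvzSSnzvnzv => zzvznSnzvnzv   [S ::= n]
zzvznSnzvnzv => zzvznzFnzvnzv   [S ::= z F]
zzvznzFnzvnzv => zzvznzWzvnzvnzv   [F ::= W z v]
zzvznzWzvnzvnzv => zzvznzSSnzvnzvnzv   [W ::= S S n]
zzvznzSSnzvnzvnzv => zzvznznSnzvnzvnzv   [S ::= n]
zzvznznSnzvnzvnzv => zzvznznnnzvnzvnzv   [S ::= n]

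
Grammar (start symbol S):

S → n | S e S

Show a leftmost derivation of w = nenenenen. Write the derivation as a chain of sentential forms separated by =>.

S=>SeS=>SeSeS=>SeSeSeS=>neSeSeS=>neSeSeSeS=>neneSeSeS=>neneneSeS=>neneneneS=>nenenenen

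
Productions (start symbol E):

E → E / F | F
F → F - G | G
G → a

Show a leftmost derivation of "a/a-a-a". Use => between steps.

E => E/F => F/F => G/F => a/F => a/F-G => a/F-G-G => a/G-G-G => a/a-G-G => a/a-a-G => a/a-a-a

E => E/F   [E → E / F]
E/F => F/F   [E → F]
F/F => G/F   [F → G]
G/F => a/F   [G → a]
a/F => a/F-G   [F → F - G]
a/F-G => a/F-G-G   [F → F - G]
a/F-G-G => a/G-G-G   [F → G]
a/G-G-G => a/a-G-G   [G → a]
a/a-G-G => a/a-a-G   [G → a]
a/a-a-G => a/a-a-a   [G → a]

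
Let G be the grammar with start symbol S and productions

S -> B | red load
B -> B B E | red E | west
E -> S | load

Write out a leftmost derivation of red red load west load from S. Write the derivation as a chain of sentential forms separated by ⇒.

S ⇒ B   [S -> B]
B ⇒ B B E   [B -> B B E]
B B E ⇒ red E B E   [B -> red E]
red E B E ⇒ red S B E   [E -> S]
red S B E ⇒ red B B E   [S -> B]
red B B E ⇒ red red E B E   [B -> red E]
red red E B E ⇒ red red load B E   [E -> load]
red red load B E ⇒ red red load west E   [B -> west]
red red load west E ⇒ red red load west load   [E -> load]

S ⇒ B ⇒ B B E ⇒ red E B E ⇒ red S B E ⇒ red B B E ⇒ red red E B E ⇒ red red load B E ⇒ red red load west E ⇒ red red load west load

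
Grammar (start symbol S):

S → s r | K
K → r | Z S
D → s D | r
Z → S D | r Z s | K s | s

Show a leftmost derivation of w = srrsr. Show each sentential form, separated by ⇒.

S ⇒ K   [S → K]
K ⇒ ZS   [K → Z S]
ZS ⇒ SDS   [Z → S D]
SDS ⇒ srDS   [S → s r]
srDS ⇒ srrS   [D → r]
srrS ⇒ srrsr   [S → s r]

S ⇒ K ⇒ ZS ⇒ SDS ⇒ srDS ⇒ srrS ⇒ srrsr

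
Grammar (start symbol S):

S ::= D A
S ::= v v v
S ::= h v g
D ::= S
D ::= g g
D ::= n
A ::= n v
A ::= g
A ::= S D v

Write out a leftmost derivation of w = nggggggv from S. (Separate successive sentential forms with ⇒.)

S⇒DA⇒nA⇒nSDv⇒nDADv⇒nSADv⇒nDAADv⇒nggAADv⇒ngggADv⇒nggggDv⇒nggggggv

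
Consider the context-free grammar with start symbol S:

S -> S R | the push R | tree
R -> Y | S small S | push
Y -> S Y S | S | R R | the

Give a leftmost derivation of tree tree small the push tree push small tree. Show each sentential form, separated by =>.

S => S R   [S -> S R]
S R => tree R   [S -> tree]
tree R => tree S small S   [R -> S small S]
tree S small S => tree tree small S   [S -> tree]
tree tree small S => tree tree small the push R   [S -> the push R]
tree tree small the push R => tree tree small the push S small S   [R -> S small S]
tree tree small the push S small S => tree tree small the push S R small S   [S -> S R]
tree tree small the push S R small S => tree tree small the push tree R small S   [S -> tree]
tree tree small the push tree R small S => tree tree small the push tree push small S   [R -> push]
tree tree small the push tree push small S => tree tree small the push tree push small tree   [S -> tree]

S => S R => tree R => tree S small S => tree tree small S => tree tree small the push R => tree tree small the push S small S => tree tree small the push S R small S => tree tree small the push tree R small S => tree tree small the push tree push small S => tree tree small the push tree push small tree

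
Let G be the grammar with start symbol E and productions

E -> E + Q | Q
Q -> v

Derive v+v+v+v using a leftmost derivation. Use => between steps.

E => E+Q => E+Q+Q => E+Q+Q+Q => Q+Q+Q+Q => v+Q+Q+Q => v+v+Q+Q => v+v+v+Q => v+v+v+v

E => E+Q   [E -> E + Q]
E+Q => E+Q+Q   [E -> E + Q]
E+Q+Q => E+Q+Q+Q   [E -> E + Q]
E+Q+Q+Q => Q+Q+Q+Q   [E -> Q]
Q+Q+Q+Q => v+Q+Q+Q   [Q -> v]
v+Q+Q+Q => v+v+Q+Q   [Q -> v]
v+v+Q+Q => v+v+v+Q   [Q -> v]
v+v+v+Q => v+v+v+v   [Q -> v]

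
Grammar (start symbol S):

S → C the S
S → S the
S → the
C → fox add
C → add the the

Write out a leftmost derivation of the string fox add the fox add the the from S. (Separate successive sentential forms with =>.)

S => C the S => fox add the S => fox add the C the S => fox add the fox add the S => fox add the fox add the the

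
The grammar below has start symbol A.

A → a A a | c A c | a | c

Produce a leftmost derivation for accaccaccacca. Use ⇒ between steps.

A ⇒ aAa   [A → a A a]
aAa ⇒ acAca   [A → c A c]
acAca ⇒ accAcca   [A → c A c]
accAcca ⇒ accaAacca   [A → a A a]
accaAacca ⇒ accacAcacca   [A → c A c]
accacAcacca ⇒ accaccAccacca   [A → c A c]
accaccAccacca ⇒ accaccaccacca   [A → a]

A ⇒ aAa ⇒ acAca ⇒ accAcca ⇒ accaAacca ⇒ accacAcacca ⇒ accaccAccacca ⇒ accaccaccacca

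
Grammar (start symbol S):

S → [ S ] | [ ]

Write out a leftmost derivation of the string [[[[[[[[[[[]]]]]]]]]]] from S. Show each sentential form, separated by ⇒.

S ⇒ [S] ⇒ [[S]] ⇒ [[[S]]] ⇒ [[[[S]]]] ⇒ [[[[[S]]]]] ⇒ [[[[[[S]]]]]] ⇒ [[[[[[[S]]]]]]] ⇒ [[[[[[[[S]]]]]]]] ⇒ [[[[[[[[[S]]]]]]]]] ⇒ [[[[[[[[[[S]]]]]]]]]] ⇒ [[[[[[[[[[[]]]]]]]]]]]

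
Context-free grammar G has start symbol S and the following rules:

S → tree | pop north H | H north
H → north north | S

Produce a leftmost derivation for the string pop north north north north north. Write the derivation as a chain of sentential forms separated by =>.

S => H north => S north => H north north => S north north => pop north H north north => pop north north north north north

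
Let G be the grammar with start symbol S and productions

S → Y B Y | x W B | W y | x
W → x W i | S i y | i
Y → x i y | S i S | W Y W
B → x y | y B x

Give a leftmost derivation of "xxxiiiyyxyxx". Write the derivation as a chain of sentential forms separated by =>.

S => xWB   [S → x W B]
xWB => xxWiB   [W → x W i]
xxWiB => xxxWiiB   [W → x W i]
xxxWiiB => xxxiiiB   [W → i]
xxxiiiB => xxxiiiyBx   [B → y B x]
xxxiiiyBx => xxxiiiyyBxx   [B → y B x]
xxxiiiyyBxx => xxxiiiyyxyxx   [B → x y]

S => xWB => xxWiB => xxxWiiB => xxxiiiB => xxxiiiyBx => xxxiiiyyBxx => xxxiiiyyxyxx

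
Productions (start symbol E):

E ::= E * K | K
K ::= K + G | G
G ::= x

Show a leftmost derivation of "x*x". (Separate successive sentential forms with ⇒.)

E⇒E*K⇒K*K⇒G*K⇒x*K⇒x*G⇒x*x

E ⇒ E*K   [E ::= E * K]
E*K ⇒ K*K   [E ::= K]
K*K ⇒ G*K   [K ::= G]
G*K ⇒ x*K   [G ::= x]
x*K ⇒ x*G   [K ::= G]
x*G ⇒ x*x   [G ::= x]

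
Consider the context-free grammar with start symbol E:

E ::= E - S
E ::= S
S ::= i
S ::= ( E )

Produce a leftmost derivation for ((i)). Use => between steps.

E => S   [E ::= S]
S => (E)   [S ::= ( E )]
(E) => (S)   [E ::= S]
(S) => ((E))   [S ::= ( E )]
((E)) => ((S))   [E ::= S]
((S)) => ((i))   [S ::= i]

E=>S=>(E)=>(S)=>((E))=>((S))=>((i))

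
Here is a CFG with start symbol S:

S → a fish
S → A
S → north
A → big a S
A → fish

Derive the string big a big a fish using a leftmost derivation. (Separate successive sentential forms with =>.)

S => A   [S → A]
A => big a S   [A → big a S]
big a S => big a A   [S → A]
big a A => big a big a S   [A → big a S]
big a big a S => big a big a A   [S → A]
big a big a A => big a big a fish   [A → fish]

S => A => big a S => big a A => big a big a S => big a big a A => big a big a fish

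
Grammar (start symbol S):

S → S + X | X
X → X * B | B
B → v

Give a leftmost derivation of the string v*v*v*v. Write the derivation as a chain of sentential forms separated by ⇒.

S ⇒ X ⇒ X*B ⇒ X*B*B ⇒ X*B*B*B ⇒ B*B*B*B ⇒ v*B*B*B ⇒ v*v*B*B ⇒ v*v*v*B ⇒ v*v*v*v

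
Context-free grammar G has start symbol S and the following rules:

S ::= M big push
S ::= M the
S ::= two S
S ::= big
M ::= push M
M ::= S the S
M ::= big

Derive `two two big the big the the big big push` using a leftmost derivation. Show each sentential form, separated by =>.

S => two S => two M big push => two S the S big push => two two S the S big push => two two M the the S big push => two two S the S the the S big push => two two big the S the the S big push => two two big the big the the S big push => two two big the big the the big big push

S => two S   [S ::= two S]
two S => two M big push   [S ::= M big push]
two M big push => two S the S big push   [M ::= S the S]
two S the S big push => two two S the S big push   [S ::= two S]
two two S the S big push => two two M the the S big push   [S ::= M the]
two two M the the S big push => two two S the S the the S big push   [M ::= S the S]
two two S the S the the S big push => two two big the S the the S big push   [S ::= big]
two two big the S the the S big push => two two big the big the the S big push   [S ::= big]
two two big the big the the S big push => two two big the big the the big big push   [S ::= big]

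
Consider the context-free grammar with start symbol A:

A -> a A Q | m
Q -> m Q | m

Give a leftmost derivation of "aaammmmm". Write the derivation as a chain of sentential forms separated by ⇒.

A ⇒ aAQ ⇒ aaAQQ ⇒ aaaAQQQ ⇒ aaamQQQ ⇒ aaammQQ ⇒ aaammmQQ ⇒ aaammmmQ ⇒ aaammmmm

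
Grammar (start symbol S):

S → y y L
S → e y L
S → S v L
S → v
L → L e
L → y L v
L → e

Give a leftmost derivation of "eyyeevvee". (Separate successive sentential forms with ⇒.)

S ⇒ SvL ⇒ eyLvL ⇒ eyyLvvL ⇒ eyyLevvL ⇒ eyyeevvL ⇒ eyyeevvLe ⇒ eyyeevvee

S ⇒ SvL   [S → S v L]
SvL ⇒ eyLvL   [S → e y L]
eyLvL ⇒ eyyLvvL   [L → y L v]
eyyLvvL ⇒ eyyLevvL   [L → L e]
eyyLevvL ⇒ eyyeevvL   [L → e]
eyyeevvL ⇒ eyyeevvLe   [L → L e]
eyyeevvLe ⇒ eyyeevvee   [L → e]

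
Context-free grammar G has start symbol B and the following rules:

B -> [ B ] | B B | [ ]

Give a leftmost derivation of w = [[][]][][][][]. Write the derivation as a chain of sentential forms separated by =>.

B => BB => BBB => BBBB => BBBBB => [B]BBBB => [BB]BBBB => [[]B]BBBB => [[][]]BBBB => [[][]][]BBB => [[][]][][]BB => [[][]][][][]B => [[][]][][][][]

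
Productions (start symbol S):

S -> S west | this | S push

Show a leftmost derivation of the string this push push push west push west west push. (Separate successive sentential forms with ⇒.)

S ⇒ S push   [S -> S push]
S push ⇒ S west push   [S -> S west]
S west push ⇒ S west west push   [S -> S west]
S west west push ⇒ S push west west push   [S -> S push]
S push west west push ⇒ S west push west west push   [S -> S west]
S west push west west push ⇒ S push west push west west push   [S -> S push]
S push west push west west push ⇒ S push push west push west west push   [S -> S push]
S push push west push west west push ⇒ S push push push west push west west push   [S -> S push]
S push push push west push west west push ⇒ this push push push west push west west push   [S -> this]

S ⇒ S push ⇒ S west push ⇒ S west west push ⇒ S push west west push ⇒ S west push west west push ⇒ S push west push west west push ⇒ S push push west push west west push ⇒ S push push push west push west west push ⇒ this push push push west push west west push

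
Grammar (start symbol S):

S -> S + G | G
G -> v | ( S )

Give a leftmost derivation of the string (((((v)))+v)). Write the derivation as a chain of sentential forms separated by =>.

S => G => (S) => (G) => ((S)) => ((S+G)) => ((G+G)) => (((S)+G)) => (((G)+G)) => ((((S))+G)) => ((((G))+G)) => (((((S)))+G)) => (((((G)))+G)) => (((((v)))+G)) => (((((v)))+v))

S => G   [S -> G]
G => (S)   [G -> ( S )]
(S) => (G)   [S -> G]
(G) => ((S))   [G -> ( S )]
((S)) => ((S+G))   [S -> S + G]
((S+G)) => ((G+G))   [S -> G]
((G+G)) => (((S)+G))   [G -> ( S )]
(((S)+G)) => (((G)+G))   [S -> G]
(((G)+G)) => ((((S))+G))   [G -> ( S )]
((((S))+G)) => ((((G))+G))   [S -> G]
((((G))+G)) => (((((S)))+G))   [G -> ( S )]
(((((S)))+G)) => (((((G)))+G))   [S -> G]
(((((G)))+G)) => (((((v)))+G))   [G -> v]
(((((v)))+G)) => (((((v)))+v))   [G -> v]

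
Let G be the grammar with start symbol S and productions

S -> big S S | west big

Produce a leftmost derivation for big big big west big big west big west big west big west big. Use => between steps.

S => big S S   [S -> big S S]
big S S => big big S S S   [S -> big S S]
big big S S S => big big big S S S S   [S -> big S S]
big big big S S S S => big big big west big S S S   [S -> west big]
big big big west big S S S => big big big west big big S S S S   [S -> big S S]
big big big west big big S S S S => big big big west big big west big S S S   [S -> west big]
big big big west big big west big S S S => big big big west big big west big west big S S   [S -> west big]
big big big west big big west big west big S S => big big big west big big west big west big west big S   [S -> west big]
big big big west big big west big west big west big S => big big big west big big west big west big west big west big   [S -> west big]

S => big S S => big big S S S => big big big S S S S => big big big west big S S S => big big big west big big S S S S => big big big west big big west big S S S => big big big west big big west big west big S S => big big big west big big west big west big west big S => big big big west big big west big west big west big west big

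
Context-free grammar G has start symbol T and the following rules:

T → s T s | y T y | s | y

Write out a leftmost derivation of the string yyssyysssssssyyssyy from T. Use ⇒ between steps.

T⇒yTy⇒yyTyy⇒yysTsyy⇒yyssTssyy⇒yyssyTyssyy⇒yyssyyTyyssyy⇒yyssyysTsyyssyy⇒yyssyyssTssyyssyy⇒yyssyysssTsssyyssyy⇒yyssyysssssssyyssyy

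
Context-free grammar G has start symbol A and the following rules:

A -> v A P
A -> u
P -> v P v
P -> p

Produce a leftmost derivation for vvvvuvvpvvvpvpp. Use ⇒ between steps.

A ⇒ vAP ⇒ vvAPP ⇒ vvvAPPP ⇒ vvvvAPPPP ⇒ vvvvuPPPP ⇒ vvvvuvPvPPP ⇒ vvvvuvvPvvPPP ⇒ vvvvuvvpvvPPP ⇒ vvvvuvvpvvvPvPP ⇒ vvvvuvvpvvvpvPP ⇒ vvvvuvvpvvvpvpP ⇒ vvvvuvvpvvvpvpp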